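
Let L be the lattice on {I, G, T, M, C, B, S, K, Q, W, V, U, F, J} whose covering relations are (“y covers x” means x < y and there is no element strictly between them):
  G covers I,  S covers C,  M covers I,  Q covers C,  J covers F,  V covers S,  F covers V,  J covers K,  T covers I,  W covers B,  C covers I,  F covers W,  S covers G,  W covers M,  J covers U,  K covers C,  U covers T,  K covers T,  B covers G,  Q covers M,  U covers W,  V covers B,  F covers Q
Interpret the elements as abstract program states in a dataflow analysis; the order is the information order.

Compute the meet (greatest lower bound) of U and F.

Common lower bounds of {U, F}: B, G, I, M, W.
The greatest among these is W.

W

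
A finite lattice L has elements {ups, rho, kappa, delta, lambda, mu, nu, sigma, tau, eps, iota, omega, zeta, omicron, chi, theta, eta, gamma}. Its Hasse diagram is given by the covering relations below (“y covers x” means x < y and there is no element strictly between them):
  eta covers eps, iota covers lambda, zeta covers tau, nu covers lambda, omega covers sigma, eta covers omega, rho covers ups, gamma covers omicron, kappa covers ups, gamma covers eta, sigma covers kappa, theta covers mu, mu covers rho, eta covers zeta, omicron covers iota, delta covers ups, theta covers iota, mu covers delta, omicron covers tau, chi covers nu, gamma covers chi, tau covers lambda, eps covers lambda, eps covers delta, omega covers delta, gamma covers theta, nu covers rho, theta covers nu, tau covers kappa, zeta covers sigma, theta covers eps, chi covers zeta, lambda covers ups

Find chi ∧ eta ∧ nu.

Common lower bounds of {chi, eta, nu}: lambda, ups.
The greatest among these is lambda.

lambda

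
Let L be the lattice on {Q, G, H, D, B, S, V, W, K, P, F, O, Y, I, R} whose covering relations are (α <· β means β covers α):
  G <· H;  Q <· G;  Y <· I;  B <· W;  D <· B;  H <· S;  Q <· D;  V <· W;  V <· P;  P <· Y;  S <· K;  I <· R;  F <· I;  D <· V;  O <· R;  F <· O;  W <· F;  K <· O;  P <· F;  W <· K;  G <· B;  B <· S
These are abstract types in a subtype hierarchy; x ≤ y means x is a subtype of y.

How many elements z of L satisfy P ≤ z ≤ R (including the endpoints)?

6

The interval [P, R] = {F, I, O, P, R, Y}, which has 6 elements.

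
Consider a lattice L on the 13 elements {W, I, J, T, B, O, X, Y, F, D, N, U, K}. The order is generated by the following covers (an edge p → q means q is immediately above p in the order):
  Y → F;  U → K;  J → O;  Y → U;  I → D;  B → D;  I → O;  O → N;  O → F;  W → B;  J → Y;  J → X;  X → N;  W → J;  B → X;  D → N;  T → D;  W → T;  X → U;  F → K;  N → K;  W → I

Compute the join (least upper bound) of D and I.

Common upper bounds of {D, I}: D, K, N.
The least among these is D.

D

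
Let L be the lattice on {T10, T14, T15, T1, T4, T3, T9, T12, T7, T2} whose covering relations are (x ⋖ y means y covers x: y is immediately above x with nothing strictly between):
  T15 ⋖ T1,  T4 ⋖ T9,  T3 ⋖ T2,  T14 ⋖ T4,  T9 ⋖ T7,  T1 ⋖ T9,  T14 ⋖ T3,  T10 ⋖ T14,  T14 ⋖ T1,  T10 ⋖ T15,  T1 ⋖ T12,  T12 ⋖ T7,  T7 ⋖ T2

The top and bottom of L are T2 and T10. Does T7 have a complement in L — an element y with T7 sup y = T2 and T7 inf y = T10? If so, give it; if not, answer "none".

For every candidate y, either T7 ∨ y ≠ T2 or T7 ∧ y ≠ T10; no complement exists.

none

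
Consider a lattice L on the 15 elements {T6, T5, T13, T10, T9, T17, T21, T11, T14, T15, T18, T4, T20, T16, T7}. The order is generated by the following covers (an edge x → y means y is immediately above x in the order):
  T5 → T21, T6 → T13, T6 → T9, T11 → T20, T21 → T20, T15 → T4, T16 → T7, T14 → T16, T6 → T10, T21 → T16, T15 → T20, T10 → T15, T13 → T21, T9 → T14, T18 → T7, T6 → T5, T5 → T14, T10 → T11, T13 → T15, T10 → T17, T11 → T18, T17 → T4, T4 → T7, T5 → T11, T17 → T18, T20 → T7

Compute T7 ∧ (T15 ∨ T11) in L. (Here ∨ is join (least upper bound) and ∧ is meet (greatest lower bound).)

T15 ∨ T11 = T20
T7 ∧ T20 = T20

T20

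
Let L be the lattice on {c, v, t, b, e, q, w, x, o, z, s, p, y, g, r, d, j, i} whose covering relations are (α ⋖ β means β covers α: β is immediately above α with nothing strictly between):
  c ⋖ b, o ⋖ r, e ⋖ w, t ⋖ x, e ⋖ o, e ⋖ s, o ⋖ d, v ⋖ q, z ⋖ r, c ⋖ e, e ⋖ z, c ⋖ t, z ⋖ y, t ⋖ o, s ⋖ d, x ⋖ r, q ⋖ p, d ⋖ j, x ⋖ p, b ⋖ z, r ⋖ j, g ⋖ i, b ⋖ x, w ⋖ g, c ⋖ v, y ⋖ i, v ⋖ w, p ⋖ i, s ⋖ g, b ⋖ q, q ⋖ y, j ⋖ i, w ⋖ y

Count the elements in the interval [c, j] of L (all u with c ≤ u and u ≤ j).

11

The interval [c, j] = {b, c, d, e, j, o, r, s, t, x, z}, which has 11 elements.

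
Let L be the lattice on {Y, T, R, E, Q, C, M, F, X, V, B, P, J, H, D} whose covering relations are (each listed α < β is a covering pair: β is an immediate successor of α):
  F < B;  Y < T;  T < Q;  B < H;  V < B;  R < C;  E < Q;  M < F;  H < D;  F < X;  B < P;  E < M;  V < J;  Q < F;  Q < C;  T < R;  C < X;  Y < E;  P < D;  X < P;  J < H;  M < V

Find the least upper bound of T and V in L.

Common upper bounds of {T, V}: B, D, H, P.
The least among these is B.

B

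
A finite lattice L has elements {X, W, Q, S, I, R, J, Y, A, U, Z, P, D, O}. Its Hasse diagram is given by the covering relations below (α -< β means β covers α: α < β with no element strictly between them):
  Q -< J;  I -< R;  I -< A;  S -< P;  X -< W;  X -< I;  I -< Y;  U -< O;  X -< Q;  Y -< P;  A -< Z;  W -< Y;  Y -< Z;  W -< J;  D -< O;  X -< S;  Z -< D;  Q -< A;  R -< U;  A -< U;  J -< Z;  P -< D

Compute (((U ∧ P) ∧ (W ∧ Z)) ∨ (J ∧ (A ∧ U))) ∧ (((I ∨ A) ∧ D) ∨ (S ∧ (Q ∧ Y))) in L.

U ∧ P = I
W ∧ Z = W
I ∧ W = X
A ∧ U = A
J ∧ A = Q
X ∨ Q = Q
I ∨ A = A
A ∧ D = A
Q ∧ Y = X
S ∧ X = X
A ∨ X = A
Q ∧ A = Q

Q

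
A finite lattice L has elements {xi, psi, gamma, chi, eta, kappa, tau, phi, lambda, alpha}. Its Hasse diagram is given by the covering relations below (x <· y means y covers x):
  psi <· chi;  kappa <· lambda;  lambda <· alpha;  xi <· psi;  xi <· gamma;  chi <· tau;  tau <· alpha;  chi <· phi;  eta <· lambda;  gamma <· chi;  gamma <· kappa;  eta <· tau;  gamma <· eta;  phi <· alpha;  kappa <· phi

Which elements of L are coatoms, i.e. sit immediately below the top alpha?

The coatoms are exactly the elements covered by alpha: lambda, phi, tau.

lambda, phi, tau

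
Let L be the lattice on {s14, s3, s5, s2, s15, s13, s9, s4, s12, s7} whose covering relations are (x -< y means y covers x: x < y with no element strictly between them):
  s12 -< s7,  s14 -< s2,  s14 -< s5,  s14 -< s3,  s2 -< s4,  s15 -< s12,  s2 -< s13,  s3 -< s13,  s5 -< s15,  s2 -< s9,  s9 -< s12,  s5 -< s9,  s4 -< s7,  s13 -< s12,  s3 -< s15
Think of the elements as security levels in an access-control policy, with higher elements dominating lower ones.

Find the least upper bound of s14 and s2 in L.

s2

Common upper bounds of {s14, s2}: s12, s13, s2, s4, s7, s9.
The least among these is s2.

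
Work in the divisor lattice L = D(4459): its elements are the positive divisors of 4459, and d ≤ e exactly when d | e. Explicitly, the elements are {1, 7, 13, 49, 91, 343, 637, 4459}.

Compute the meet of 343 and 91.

7

In the divisibility order, the meet is the greatest common divisor: gcd(343, 91) = 7.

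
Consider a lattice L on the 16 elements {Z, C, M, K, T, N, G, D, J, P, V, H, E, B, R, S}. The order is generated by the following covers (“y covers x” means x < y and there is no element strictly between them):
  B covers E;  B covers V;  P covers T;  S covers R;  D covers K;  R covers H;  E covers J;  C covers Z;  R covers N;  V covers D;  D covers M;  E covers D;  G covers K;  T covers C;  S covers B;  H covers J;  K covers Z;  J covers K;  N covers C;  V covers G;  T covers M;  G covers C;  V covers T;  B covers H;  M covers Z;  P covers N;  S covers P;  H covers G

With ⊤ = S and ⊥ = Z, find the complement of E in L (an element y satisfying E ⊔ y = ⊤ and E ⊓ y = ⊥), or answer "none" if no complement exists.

N

Need y with E ∨ y = S and E ∧ y = Z.
Checking each element gives: N.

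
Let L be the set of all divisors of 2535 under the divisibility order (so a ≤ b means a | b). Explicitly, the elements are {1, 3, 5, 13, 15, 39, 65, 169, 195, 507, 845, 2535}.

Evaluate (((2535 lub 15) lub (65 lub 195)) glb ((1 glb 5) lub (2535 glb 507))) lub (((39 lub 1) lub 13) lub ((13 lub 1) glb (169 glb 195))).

2535 ∨ 15 = 2535
65 ∨ 195 = 195
2535 ∨ 195 = 2535
1 ∧ 5 = 1
2535 ∧ 507 = 507
1 ∨ 507 = 507
2535 ∧ 507 = 507
39 ∨ 1 = 39
39 ∨ 13 = 39
13 ∨ 1 = 13
169 ∧ 195 = 13
13 ∧ 13 = 13
39 ∨ 13 = 39
507 ∨ 39 = 507

507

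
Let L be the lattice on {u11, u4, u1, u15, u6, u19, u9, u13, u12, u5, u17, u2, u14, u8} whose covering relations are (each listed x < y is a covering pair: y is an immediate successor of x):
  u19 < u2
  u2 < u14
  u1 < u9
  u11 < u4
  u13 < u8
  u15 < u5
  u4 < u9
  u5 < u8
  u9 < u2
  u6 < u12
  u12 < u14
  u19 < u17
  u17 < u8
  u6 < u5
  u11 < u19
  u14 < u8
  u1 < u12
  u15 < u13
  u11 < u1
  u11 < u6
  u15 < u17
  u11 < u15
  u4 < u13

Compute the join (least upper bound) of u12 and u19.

u14

Common upper bounds of {u12, u19}: u14, u8.
The least among these is u14.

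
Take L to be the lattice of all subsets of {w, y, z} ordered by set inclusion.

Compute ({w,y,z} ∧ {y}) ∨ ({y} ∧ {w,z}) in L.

{y}

{w,y,z} ∧ {y} = {y}
{y} ∧ {w,z} = {}
{y} ∨ {} = {y}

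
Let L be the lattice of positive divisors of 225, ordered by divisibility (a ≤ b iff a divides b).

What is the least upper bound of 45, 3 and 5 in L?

Common upper bounds of {45, 3, 5}: 225, 45.
The least among these is 45.

45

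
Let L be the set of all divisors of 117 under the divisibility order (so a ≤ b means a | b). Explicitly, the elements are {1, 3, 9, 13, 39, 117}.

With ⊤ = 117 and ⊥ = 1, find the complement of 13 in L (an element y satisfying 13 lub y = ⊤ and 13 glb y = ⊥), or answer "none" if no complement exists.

9

Need y with 13 ∨ y = 117 and 13 ∧ y = 1.
Checking each element gives: 9.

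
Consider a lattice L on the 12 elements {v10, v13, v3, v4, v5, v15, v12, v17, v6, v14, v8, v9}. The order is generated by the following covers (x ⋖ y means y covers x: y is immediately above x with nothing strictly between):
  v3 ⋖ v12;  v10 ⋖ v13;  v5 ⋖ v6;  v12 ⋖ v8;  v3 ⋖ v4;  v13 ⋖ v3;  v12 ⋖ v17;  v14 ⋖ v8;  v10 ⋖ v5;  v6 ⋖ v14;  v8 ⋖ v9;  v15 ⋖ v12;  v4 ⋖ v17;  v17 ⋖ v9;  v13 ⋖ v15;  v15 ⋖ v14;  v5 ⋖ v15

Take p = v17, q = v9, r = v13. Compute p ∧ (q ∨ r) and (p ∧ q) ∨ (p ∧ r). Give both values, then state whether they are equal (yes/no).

v17; v17; yes

q ∨ r = v9, so p ∧ (q ∨ r) = v17 ∧ v9 = v17.
p ∧ q = v17 and p ∧ r = v13, so (p ∧ q) ∨ (p ∧ r) = v17 ∨ v13 = v17.
Equal: yes.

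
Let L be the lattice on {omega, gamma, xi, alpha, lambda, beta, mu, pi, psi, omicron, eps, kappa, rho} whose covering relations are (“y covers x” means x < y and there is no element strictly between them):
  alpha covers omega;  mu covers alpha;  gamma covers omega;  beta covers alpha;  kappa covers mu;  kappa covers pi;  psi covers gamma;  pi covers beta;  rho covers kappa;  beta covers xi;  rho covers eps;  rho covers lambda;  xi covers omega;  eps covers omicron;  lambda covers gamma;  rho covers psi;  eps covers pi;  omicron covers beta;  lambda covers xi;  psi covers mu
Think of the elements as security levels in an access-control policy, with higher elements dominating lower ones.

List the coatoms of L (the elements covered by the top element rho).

The coatoms are exactly the elements covered by rho: eps, kappa, lambda, psi.

eps, kappa, lambda, psi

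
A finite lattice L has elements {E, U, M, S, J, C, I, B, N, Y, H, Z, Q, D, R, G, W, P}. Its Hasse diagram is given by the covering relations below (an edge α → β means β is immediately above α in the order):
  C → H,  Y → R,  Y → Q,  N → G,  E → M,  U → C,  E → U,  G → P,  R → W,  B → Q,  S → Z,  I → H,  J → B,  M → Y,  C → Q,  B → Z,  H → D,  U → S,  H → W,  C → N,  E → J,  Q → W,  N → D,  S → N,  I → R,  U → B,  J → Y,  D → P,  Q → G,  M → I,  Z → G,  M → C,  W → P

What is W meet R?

Common lower bounds of {W, R}: E, I, J, M, R, Y.
The greatest among these is R.

R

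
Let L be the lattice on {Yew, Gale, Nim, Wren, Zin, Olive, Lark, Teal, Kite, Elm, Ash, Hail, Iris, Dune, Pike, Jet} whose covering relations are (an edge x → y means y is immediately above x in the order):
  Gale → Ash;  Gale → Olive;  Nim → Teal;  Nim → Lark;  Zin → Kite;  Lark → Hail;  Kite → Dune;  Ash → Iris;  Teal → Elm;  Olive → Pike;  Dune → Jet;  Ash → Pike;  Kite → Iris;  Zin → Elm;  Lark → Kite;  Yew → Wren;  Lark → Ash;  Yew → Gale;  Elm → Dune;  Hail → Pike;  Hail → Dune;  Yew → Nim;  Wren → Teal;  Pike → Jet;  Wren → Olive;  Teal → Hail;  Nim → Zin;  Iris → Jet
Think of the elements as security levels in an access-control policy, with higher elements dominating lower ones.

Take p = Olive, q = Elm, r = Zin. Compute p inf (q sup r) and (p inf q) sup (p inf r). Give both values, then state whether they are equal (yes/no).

Wren; Wren; yes

q sup r = Elm, so p inf (q sup r) = Olive inf Elm = Wren.
p inf q = Wren and p inf r = Yew, so (p inf q) sup (p inf r) = Wren sup Yew = Wren.
Equal: yes.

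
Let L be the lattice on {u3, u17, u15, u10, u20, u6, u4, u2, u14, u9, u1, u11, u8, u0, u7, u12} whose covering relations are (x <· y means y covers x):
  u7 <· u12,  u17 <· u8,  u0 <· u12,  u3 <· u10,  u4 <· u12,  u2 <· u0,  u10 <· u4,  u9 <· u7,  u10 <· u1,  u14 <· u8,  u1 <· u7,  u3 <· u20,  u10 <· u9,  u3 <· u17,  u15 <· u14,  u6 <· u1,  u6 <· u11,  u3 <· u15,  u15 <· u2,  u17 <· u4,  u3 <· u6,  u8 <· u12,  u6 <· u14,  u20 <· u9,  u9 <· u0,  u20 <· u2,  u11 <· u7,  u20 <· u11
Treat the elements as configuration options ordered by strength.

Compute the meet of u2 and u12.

u2

Common lower bounds of {u2, u12}: u15, u2, u20, u3.
The greatest among these is u2.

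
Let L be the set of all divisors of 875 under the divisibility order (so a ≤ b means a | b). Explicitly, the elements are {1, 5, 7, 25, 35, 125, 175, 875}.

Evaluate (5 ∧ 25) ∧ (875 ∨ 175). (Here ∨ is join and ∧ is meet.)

5 ∧ 25 = 5
875 ∨ 175 = 875
5 ∧ 875 = 5

5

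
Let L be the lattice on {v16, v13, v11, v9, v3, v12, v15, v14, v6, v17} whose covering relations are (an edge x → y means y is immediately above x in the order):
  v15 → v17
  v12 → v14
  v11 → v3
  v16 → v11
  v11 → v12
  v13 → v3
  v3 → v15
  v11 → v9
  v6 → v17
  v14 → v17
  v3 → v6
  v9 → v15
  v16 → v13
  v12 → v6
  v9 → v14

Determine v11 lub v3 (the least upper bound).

Common upper bounds of {v11, v3}: v15, v17, v3, v6.
The least among these is v3.

v3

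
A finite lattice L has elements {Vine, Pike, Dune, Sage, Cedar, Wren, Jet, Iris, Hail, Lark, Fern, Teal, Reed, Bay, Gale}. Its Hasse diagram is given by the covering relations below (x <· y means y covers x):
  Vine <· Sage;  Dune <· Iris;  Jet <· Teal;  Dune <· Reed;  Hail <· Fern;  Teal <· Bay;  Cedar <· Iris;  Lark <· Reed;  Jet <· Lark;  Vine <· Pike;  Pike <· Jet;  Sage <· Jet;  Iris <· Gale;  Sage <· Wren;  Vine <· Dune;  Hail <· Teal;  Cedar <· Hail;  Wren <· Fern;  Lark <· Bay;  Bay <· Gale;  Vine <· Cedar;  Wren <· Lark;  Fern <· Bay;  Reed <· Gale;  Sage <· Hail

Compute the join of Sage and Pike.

Jet

Common upper bounds of {Sage, Pike}: Bay, Gale, Jet, Lark, Reed, Teal.
The least among these is Jet.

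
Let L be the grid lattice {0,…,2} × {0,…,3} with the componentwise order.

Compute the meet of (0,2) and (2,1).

(0,1)

In a product of chains, the meet is componentwise min, giving (0,1).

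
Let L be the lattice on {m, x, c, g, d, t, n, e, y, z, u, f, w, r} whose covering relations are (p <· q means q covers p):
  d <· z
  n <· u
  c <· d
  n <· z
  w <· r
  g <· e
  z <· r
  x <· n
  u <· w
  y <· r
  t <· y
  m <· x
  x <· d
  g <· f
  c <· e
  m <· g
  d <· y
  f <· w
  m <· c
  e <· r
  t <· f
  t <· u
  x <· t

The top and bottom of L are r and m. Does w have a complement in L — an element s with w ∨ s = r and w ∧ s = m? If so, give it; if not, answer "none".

Need s with w ∨ s = r and w ∧ s = m.
Checking each element gives: c.

c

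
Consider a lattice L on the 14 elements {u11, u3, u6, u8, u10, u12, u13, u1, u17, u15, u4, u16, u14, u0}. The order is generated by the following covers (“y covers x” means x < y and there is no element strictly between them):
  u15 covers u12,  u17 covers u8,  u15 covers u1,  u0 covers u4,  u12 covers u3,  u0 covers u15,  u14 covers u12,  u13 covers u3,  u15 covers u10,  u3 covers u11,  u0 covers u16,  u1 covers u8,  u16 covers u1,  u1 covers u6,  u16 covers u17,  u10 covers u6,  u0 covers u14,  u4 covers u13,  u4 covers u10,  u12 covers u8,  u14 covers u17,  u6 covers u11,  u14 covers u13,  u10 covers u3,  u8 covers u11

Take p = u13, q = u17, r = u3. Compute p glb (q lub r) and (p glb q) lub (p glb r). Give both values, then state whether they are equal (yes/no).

u13; u3; no

q lub r = u14, so p glb (q lub r) = u13 glb u14 = u13.
p glb q = u11 and p glb r = u3, so (p glb q) lub (p glb r) = u11 lub u3 = u3.
Equal: no.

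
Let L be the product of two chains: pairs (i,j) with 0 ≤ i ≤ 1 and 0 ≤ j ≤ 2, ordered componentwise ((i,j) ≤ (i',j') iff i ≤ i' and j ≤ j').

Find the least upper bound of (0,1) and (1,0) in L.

(1,1)

In a product of chains, the join is componentwise max, giving (1,1).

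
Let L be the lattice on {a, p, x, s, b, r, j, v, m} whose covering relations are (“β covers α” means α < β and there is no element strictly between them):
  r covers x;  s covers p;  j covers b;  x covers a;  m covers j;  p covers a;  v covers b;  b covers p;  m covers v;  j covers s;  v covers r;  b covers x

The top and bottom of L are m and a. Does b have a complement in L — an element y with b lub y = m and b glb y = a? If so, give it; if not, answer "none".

none

For every candidate y, either b ∨ y ≠ m or b ∧ y ≠ a; no complement exists.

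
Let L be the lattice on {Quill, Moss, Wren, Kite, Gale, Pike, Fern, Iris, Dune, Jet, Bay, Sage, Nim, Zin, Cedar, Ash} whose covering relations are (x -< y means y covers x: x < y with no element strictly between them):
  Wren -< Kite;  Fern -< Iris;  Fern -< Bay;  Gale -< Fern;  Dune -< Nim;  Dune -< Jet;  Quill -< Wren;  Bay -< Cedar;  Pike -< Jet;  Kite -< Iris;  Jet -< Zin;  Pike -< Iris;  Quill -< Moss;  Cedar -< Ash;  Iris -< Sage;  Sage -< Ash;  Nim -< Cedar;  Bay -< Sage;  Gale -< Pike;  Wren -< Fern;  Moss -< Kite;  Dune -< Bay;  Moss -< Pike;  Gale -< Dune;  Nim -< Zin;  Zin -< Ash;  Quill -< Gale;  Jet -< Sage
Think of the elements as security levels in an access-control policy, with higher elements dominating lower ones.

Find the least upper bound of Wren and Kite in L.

Common upper bounds of {Wren, Kite}: Ash, Iris, Kite, Sage.
The least among these is Kite.

Kite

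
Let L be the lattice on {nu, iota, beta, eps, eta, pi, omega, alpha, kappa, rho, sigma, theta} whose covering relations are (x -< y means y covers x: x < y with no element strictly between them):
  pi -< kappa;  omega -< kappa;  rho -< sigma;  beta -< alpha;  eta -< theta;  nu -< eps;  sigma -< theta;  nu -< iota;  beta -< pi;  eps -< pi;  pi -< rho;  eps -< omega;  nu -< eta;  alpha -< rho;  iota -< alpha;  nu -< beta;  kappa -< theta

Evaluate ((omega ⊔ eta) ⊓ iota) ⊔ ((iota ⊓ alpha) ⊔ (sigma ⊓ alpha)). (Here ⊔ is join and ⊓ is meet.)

omega ∨ eta = theta
theta ∧ iota = iota
iota ∧ alpha = iota
sigma ∧ alpha = alpha
iota ∨ alpha = alpha
iota ∨ alpha = alpha

alpha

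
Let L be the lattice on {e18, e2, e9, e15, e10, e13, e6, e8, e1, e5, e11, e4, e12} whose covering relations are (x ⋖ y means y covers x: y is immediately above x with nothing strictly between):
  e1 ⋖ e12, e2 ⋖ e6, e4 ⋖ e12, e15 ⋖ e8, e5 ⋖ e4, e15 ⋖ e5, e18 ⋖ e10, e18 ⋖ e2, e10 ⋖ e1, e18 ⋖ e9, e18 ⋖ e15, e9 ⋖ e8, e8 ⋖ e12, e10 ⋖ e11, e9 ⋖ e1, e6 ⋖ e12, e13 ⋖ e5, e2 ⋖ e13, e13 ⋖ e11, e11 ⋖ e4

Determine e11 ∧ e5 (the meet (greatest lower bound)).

Common lower bounds of {e11, e5}: e13, e18, e2.
The greatest among these is e13.

e13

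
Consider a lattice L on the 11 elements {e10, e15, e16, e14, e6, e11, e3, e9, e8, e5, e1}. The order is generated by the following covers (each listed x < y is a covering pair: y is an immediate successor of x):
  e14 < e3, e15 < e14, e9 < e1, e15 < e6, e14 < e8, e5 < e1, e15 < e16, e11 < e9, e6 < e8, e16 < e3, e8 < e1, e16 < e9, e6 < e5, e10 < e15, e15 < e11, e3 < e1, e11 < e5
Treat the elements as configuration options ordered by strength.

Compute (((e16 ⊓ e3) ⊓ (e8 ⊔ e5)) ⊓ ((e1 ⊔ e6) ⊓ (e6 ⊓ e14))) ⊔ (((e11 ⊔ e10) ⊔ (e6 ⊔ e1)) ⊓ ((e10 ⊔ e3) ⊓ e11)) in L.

e16 ∧ e3 = e16
e8 ∨ e5 = e1
e16 ∧ e1 = e16
e1 ∨ e6 = e1
e6 ∧ e14 = e15
e1 ∧ e15 = e15
e16 ∧ e15 = e15
e11 ∨ e10 = e11
e6 ∨ e1 = e1
e11 ∨ e1 = e1
e10 ∨ e3 = e3
e3 ∧ e11 = e15
e1 ∧ e15 = e15
e15 ∨ e15 = e15

e15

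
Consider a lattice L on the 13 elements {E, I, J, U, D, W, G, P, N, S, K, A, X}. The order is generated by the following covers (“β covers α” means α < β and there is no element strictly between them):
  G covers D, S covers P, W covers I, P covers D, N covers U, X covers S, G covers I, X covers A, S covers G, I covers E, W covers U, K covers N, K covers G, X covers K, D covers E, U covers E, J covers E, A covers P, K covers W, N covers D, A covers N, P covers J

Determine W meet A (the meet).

U

Common lower bounds of {W, A}: E, U.
The greatest among these is U.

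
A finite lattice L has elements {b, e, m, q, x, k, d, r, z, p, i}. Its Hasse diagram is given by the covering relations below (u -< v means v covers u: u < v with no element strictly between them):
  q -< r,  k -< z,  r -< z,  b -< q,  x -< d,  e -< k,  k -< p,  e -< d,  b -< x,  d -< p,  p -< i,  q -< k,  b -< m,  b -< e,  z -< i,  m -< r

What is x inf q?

Common lower bounds of {x, q}: b.
The greatest among these is b.

b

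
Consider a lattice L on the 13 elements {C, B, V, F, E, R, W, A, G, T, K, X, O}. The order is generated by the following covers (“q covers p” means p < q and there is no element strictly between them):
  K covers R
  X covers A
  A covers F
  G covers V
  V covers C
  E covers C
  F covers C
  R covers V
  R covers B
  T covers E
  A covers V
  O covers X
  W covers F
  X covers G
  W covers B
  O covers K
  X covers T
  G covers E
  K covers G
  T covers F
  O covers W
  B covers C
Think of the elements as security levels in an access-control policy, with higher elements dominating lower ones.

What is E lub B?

K

Common upper bounds of {E, B}: K, O.
The least among these is K.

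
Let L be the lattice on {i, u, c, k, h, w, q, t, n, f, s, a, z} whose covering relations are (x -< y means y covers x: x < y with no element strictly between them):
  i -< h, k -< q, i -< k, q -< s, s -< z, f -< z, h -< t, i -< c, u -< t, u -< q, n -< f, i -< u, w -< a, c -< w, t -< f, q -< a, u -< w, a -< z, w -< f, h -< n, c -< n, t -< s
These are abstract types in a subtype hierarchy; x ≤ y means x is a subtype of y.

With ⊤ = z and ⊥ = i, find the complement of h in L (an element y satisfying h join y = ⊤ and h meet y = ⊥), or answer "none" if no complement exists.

a

Need y with h ∨ y = z and h ∧ y = i.
Checking each element gives: a.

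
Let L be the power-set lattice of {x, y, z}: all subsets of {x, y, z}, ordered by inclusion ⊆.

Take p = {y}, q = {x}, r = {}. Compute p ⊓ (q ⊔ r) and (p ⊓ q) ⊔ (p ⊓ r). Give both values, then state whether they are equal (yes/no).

q ⊔ r = {x}, so p ⊓ (q ⊔ r) = {y} ⊓ {x} = {}.
p ⊓ q = {} and p ⊓ r = {}, so (p ⊓ q) ⊔ (p ⊓ r) = {} ⊔ {} = {}.
Equal: yes.

{}; {}; yes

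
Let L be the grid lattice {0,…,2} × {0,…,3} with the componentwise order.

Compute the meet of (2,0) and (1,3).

In a product of chains, the meet is componentwise min, giving (1,0).

(1,0)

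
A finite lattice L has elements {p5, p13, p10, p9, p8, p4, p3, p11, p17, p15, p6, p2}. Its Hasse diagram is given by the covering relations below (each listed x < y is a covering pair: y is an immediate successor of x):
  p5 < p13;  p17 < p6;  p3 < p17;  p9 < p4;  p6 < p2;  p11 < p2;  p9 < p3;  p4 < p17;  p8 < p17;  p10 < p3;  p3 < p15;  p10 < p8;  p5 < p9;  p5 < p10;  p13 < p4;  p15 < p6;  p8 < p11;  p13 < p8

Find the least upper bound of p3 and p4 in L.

p17

Common upper bounds of {p3, p4}: p17, p2, p6.
The least among these is p17.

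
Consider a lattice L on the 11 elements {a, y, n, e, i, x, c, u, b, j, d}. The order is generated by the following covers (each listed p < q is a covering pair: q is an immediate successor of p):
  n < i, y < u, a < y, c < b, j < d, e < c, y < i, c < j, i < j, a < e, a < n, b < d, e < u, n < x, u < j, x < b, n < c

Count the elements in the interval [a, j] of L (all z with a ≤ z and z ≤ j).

The interval [a, j] = {a, c, e, i, j, n, u, y}, which has 8 elements.

8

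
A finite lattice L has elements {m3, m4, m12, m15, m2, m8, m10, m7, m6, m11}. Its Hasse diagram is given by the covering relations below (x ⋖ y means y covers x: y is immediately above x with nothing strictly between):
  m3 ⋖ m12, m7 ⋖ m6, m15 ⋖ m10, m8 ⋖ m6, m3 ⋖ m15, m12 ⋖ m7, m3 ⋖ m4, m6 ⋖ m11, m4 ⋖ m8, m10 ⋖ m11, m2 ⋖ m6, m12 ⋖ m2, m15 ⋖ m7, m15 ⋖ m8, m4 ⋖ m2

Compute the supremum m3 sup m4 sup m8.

Common upper bounds of {m3, m4, m8}: m11, m6, m8.
The least among these is m8.

m8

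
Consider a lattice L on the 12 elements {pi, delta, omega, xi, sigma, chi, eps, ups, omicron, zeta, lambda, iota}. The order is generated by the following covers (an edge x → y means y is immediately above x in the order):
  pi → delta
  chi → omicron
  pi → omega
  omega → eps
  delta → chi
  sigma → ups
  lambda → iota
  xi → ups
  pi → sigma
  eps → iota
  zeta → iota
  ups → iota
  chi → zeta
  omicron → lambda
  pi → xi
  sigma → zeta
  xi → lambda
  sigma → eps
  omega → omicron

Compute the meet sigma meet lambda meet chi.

pi

Common lower bounds of {sigma, lambda, chi}: pi.
The greatest among these is pi.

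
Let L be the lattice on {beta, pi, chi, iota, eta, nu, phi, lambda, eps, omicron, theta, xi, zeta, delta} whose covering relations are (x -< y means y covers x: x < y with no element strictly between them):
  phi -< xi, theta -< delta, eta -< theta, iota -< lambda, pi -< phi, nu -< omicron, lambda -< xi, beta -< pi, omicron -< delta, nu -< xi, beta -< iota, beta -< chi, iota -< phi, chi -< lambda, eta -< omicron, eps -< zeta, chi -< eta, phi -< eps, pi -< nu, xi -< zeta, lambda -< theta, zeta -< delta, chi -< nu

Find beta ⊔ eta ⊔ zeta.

delta

Common upper bounds of {beta, eta, zeta}: delta.
The least among these is delta.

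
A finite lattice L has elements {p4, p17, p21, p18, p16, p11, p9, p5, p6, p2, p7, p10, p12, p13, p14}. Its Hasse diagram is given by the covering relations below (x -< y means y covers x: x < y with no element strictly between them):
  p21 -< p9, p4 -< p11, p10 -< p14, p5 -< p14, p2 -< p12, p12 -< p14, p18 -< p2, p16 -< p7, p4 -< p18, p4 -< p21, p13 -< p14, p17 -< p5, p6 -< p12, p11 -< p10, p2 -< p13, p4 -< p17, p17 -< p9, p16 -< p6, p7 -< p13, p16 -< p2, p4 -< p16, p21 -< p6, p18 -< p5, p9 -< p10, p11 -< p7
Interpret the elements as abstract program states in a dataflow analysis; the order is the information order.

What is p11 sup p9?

Common upper bounds of {p11, p9}: p10, p14.
The least among these is p10.

p10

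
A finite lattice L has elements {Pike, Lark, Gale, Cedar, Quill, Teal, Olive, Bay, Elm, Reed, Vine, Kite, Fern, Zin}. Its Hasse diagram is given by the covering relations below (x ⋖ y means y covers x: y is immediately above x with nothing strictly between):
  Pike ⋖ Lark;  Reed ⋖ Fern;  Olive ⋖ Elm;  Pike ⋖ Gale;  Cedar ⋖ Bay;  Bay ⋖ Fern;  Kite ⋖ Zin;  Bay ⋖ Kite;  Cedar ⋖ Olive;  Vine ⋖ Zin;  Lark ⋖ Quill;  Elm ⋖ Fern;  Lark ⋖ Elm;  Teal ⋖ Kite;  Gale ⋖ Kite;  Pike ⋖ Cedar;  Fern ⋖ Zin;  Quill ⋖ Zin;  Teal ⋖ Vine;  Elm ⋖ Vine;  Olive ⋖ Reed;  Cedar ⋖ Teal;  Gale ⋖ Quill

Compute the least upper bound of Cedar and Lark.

Elm

Common upper bounds of {Cedar, Lark}: Elm, Fern, Vine, Zin.
The least among these is Elm.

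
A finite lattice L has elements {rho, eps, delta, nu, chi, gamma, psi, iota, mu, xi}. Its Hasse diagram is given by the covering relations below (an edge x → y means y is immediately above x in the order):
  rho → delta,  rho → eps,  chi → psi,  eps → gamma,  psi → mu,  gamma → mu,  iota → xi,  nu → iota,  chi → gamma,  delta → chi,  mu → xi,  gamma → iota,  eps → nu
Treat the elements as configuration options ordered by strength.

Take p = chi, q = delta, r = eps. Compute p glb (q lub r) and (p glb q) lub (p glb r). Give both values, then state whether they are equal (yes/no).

chi; delta; no

q lub r = gamma, so p glb (q lub r) = chi glb gamma = chi.
p glb q = delta and p glb r = rho, so (p glb q) lub (p glb r) = delta lub rho = delta.
Equal: no.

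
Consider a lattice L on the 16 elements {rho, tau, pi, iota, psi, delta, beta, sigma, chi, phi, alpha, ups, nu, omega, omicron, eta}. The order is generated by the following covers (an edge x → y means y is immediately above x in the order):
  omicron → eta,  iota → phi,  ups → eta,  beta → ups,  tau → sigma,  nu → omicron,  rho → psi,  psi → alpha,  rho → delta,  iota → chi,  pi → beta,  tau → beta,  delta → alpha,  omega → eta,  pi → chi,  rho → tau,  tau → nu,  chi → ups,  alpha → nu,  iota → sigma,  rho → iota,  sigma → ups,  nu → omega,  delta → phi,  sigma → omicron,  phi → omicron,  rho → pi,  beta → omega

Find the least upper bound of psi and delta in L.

alpha

Common upper bounds of {psi, delta}: alpha, eta, nu, omega, omicron.
The least among these is alpha.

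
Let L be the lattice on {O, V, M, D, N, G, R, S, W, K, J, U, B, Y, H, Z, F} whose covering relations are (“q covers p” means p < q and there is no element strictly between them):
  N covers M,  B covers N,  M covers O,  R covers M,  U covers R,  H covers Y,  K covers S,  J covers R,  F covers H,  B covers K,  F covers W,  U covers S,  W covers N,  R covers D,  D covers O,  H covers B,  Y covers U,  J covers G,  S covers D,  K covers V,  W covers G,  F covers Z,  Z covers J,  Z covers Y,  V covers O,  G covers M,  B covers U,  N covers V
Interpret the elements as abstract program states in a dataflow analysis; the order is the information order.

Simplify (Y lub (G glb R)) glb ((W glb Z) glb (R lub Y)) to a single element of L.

M

G ∧ R = M
Y ∨ M = Y
W ∧ Z = G
R ∨ Y = Y
G ∧ Y = M
Y ∧ M = M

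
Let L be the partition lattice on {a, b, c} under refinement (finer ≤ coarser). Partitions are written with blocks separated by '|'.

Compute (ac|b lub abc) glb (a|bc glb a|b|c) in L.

a|b|c

ac|b ∨ abc = abc
a|bc ∧ a|b|c = a|b|c
abc ∧ a|b|c = a|b|c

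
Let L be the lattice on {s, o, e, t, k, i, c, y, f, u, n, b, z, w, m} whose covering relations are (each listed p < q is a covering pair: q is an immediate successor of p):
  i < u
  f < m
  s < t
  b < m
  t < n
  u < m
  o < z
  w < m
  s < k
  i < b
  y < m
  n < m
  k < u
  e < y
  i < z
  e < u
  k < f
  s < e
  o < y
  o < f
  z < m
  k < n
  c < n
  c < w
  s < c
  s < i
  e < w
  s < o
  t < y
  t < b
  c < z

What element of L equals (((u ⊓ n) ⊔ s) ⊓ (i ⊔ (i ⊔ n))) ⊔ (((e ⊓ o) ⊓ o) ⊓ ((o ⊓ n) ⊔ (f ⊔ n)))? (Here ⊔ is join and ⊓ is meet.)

u ∧ n = k
k ∨ s = k
i ∨ n = m
i ∨ m = m
k ∧ m = k
e ∧ o = s
s ∧ o = s
o ∧ n = s
f ∨ n = m
s ∨ m = m
s ∧ m = s
k ∨ s = k

k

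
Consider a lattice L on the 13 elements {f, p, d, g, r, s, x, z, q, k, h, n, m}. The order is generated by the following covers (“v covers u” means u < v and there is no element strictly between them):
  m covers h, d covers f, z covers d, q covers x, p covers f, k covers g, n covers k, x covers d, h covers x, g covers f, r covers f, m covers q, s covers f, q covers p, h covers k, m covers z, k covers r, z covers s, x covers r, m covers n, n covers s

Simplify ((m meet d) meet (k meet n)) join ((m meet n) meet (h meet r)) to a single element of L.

m ∧ d = d
k ∧ n = k
d ∧ k = f
m ∧ n = n
h ∧ r = r
n ∧ r = r
f ∨ r = r

r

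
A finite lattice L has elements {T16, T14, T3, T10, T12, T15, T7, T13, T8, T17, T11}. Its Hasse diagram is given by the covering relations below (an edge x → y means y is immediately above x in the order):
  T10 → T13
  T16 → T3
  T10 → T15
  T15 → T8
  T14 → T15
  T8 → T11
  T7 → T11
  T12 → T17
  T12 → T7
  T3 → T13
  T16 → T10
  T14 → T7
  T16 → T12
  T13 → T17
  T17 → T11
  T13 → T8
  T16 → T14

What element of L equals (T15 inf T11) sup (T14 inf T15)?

T15

T15 ∧ T11 = T15
T14 ∧ T15 = T14
T15 ∨ T14 = T15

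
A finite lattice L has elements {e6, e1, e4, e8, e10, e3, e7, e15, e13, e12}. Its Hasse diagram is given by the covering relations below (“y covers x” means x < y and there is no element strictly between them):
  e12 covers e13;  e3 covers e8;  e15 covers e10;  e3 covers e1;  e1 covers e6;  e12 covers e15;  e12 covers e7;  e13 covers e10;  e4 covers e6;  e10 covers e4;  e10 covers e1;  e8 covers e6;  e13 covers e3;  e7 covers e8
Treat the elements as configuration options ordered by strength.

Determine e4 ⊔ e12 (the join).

Common upper bounds of {e4, e12}: e12.
The least among these is e12.

e12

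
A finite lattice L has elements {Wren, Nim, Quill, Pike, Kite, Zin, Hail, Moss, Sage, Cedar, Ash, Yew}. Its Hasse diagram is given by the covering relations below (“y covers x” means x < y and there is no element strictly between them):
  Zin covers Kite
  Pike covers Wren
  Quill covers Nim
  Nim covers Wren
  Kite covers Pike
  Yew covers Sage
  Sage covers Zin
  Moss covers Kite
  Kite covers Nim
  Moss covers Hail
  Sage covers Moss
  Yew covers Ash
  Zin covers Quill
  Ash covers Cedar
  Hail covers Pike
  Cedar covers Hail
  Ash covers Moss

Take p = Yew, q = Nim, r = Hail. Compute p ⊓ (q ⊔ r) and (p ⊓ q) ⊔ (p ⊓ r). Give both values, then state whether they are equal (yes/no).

q ⊔ r = Moss, so p ⊓ (q ⊔ r) = Yew ⊓ Moss = Moss.
p ⊓ q = Nim and p ⊓ r = Hail, so (p ⊓ q) ⊔ (p ⊓ r) = Nim ⊔ Hail = Moss.
Equal: yes.

Moss; Moss; yes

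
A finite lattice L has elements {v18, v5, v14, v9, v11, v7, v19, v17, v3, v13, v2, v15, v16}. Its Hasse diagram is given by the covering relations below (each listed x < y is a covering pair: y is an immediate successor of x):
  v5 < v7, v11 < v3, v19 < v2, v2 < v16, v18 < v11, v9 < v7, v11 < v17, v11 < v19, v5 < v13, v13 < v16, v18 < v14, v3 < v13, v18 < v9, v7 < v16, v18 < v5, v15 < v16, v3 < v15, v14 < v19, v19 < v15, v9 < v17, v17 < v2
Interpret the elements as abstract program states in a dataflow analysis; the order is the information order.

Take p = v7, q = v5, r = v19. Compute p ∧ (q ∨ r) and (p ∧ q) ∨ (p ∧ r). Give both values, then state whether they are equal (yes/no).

q ∨ r = v16, so p ∧ (q ∨ r) = v7 ∧ v16 = v7.
p ∧ q = v5 and p ∧ r = v18, so (p ∧ q) ∨ (p ∧ r) = v5 ∨ v18 = v5.
Equal: no.

v7; v5; no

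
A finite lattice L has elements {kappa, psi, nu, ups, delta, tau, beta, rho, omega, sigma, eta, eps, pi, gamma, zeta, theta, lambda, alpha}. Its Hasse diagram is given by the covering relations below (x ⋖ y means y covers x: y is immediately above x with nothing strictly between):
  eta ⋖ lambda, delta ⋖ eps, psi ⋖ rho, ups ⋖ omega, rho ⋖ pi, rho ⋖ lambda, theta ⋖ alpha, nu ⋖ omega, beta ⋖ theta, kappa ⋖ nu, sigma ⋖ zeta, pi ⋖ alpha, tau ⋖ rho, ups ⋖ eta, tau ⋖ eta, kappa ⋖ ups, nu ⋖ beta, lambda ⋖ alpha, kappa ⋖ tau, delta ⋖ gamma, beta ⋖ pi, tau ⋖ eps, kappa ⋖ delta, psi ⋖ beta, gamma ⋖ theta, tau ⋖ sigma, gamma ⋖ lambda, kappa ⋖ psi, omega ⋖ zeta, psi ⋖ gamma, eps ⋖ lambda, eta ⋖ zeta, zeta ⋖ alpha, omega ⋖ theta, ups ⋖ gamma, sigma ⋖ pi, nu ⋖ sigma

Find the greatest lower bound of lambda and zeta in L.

eta

Common lower bounds of {lambda, zeta}: eta, kappa, tau, ups.
The greatest among these is eta.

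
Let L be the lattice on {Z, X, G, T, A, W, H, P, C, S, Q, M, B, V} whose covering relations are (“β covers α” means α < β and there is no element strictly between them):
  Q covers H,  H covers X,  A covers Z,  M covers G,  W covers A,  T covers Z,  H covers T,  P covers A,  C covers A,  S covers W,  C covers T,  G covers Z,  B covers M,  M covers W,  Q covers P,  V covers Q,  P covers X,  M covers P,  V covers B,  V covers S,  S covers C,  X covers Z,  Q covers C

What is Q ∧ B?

P

Common lower bounds of {Q, B}: A, P, X, Z.
The greatest among these is P.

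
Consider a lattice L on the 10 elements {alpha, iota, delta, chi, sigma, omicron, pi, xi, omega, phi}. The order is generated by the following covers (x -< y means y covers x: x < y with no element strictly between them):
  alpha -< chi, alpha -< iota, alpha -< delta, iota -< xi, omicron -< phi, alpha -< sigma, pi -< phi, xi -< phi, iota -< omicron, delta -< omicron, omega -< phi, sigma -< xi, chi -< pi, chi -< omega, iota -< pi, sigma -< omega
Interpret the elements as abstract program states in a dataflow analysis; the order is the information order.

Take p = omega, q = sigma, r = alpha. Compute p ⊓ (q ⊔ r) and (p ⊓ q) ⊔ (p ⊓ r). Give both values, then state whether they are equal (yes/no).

sigma; sigma; yes

q ⊔ r = sigma, so p ⊓ (q ⊔ r) = omega ⊓ sigma = sigma.
p ⊓ q = sigma and p ⊓ r = alpha, so (p ⊓ q) ⊔ (p ⊓ r) = sigma ⊔ alpha = sigma.
Equal: yes.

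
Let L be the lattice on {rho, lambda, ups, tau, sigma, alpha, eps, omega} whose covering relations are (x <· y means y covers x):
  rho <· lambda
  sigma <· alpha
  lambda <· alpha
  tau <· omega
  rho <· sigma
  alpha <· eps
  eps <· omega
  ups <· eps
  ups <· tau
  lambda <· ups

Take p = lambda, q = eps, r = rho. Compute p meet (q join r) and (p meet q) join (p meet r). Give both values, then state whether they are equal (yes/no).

q join r = eps, so p meet (q join r) = lambda meet eps = lambda.
p meet q = lambda and p meet r = rho, so (p meet q) join (p meet r) = lambda join rho = lambda.
Equal: yes.

lambda; lambda; yes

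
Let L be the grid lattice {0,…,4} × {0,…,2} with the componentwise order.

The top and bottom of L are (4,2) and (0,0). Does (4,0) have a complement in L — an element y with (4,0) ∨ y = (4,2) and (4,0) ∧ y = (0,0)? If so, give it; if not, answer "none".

Need y with (4,0) ∨ y = (4,2) and (4,0) ∧ y = (0,0).
Checking each element gives: (0,2).

(0,2)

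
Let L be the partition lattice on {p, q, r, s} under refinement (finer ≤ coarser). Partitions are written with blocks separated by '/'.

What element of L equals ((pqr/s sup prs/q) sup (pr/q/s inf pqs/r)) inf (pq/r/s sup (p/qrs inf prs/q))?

pq/rs

pqr/s ∨ prs/q = pqrs
pr/q/s ∧ pqs/r = p/q/r/s
pqrs ∨ p/q/r/s = pqrs
p/qrs ∧ prs/q = p/q/rs
pq/r/s ∨ p/q/rs = pq/rs
pqrs ∧ pq/rs = pq/rs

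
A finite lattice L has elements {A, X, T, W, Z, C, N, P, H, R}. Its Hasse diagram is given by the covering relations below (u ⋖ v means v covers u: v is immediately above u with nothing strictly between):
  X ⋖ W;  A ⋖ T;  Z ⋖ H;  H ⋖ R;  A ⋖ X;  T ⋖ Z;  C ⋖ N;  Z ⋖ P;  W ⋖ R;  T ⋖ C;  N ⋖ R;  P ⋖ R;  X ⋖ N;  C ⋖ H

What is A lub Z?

Common upper bounds of {A, Z}: H, P, R, Z.
The least among these is Z.

Z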